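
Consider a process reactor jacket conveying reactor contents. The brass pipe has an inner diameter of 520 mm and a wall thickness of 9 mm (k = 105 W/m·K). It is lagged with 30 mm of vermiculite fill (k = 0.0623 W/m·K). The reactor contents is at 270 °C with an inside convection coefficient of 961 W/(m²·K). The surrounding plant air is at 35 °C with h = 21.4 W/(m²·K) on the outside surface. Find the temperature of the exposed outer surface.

Cylindrical conduction, so R = ln(r₂/r₁)/(2πkL) per layer, in series:
R_inner film = 1/(h_i·2πr₁L) = 1/(961×2π×0.26×1) = 6.37×10^-4 K/W
R_brass pipe wall = ln(269/260)/(2π×105×1) = 5.158×10^-5 K/W
R_vermiculite fill = ln(299/269)/(2π×0.0623×1) = 0.2701 K/W
R_outer film = 1/(h_o·2πr_oL) = 1/(21.4×2π×0.299×1) = 0.02487 K/W
R_total = 0.2957 K/W
Q = ΔT/R_total = 235/0.2957
Q = 795 W/m
T_interface = T_inner − Q·ΣR(inner→interface) = 270 − 795×0.2708

T ≈ 54.8 °C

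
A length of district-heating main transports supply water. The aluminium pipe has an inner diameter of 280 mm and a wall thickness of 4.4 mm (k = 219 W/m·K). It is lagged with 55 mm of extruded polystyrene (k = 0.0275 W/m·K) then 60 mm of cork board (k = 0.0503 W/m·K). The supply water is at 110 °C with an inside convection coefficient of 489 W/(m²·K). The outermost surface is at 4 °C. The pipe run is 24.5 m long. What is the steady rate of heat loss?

Cylindrical conduction, so R = ln(r₂/r₁)/(2πkL) per layer, in series:
R_inner film = 1/(h_i·2πr₁L) = 1/(489×2π×0.14×24.5) = 9.489×10^-5 K/W
R_aluminium pipe wall = ln(144.4/140)/(2π×219×24.5) = 9.179×10^-7 K/W
R_extruded polystyrene = ln(199.4/144.4)/(2π×0.0275×24.5) = 0.07624 K/W
R_cork board = ln(259.4/199.4)/(2π×0.0503×24.5) = 0.03397 K/W
R_total = 0.1103 K/W
Q = ΔT/R_total = 106/0.1103

Q ≈ 961 W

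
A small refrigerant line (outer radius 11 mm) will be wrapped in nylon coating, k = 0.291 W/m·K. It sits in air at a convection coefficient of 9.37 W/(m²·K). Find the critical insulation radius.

For a cylinder r_cr = k/h = 0.291/9.37
r_cr = 31.1 mm; since the bare radius (11 mm) is below r_cr, adding a thin layer of insulation will *increase* heat loss.

r_cr ≈ 31.1 mm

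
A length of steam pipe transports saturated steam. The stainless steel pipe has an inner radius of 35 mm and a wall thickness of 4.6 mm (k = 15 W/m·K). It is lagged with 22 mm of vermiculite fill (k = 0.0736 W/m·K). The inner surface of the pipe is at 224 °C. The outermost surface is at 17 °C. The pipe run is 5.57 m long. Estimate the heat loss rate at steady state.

Q ≈ 1210 W

Radial resistances (cylindrical: R_cond = ln(r_o/r_i)/(2πkL), R_conv = 1/(h·2πrL)):
R_stainless steel pipe wall = ln(39.6/35)/(2π×15×5.57) = 2.352×10^-4 K/W
R_vermiculite fill = ln(61.6/39.6)/(2π×0.0736×5.57) = 0.1715 K/W
R_total = 0.1718 K/W
Q = ΔT/R_total = 207/0.1718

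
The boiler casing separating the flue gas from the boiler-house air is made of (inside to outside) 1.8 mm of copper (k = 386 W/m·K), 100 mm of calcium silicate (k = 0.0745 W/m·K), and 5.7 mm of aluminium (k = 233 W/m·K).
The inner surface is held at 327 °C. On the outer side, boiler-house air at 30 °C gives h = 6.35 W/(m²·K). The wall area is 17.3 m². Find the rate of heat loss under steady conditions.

Q ≈ 3430 W

Series thermal resistances:
R_copper = L/(kA) = 0.0018/(386×17.3) = 2.695×10^-7 K/W
R_calcium silicate = L/(kA) = 0.1/(0.0745×17.3) = 0.07759 K/W
R_aluminium = L/(kA) = 0.0057/(233×17.3) = 1.414×10^-6 K/W
R_outer film = 1/(h_o·A) = 1/(6.35×17.3) = 0.009103 K/W
R_total = 0.08669 K/W
Q = ΔT / R_total = 297 / 0.08669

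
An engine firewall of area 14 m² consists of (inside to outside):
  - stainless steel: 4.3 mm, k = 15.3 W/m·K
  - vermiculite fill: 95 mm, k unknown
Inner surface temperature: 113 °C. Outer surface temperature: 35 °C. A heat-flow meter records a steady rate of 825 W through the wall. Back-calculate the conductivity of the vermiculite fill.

Model the wall as resistances in series:
R_stainless steel = L/(kA) = 0.0043/(15.3×14) = 2.007×10^-5 K/W
Sum of known resistances R_other = 2.007×10^-5 K/W
Total R = ΔT/Q = 78/825 = 0.09455 K/W
R_vermiculite fill = R_total − R_other = 0.09453 K/W
k = L/(R·A) = 0.095/(0.09453×14)

k ≈ 0.0718 W/(m·K)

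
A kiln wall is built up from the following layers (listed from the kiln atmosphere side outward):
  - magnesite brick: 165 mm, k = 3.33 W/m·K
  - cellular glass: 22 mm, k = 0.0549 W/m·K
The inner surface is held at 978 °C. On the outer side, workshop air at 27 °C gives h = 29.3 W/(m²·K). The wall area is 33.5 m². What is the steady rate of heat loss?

Series thermal resistances:
R_magnesite brick = L/(kA) = 0.165/(3.33×33.5) = 0.001479 K/W
R_cellular glass = L/(kA) = 0.022/(0.0549×33.5) = 0.01196 K/W
R_outer film = 1/(h_o·A) = 1/(29.3×33.5) = 0.001019 K/W
R_total = 0.01446 K/W
Q = ΔT / R_total = 951 / 0.01446

Q ≈ 65800 W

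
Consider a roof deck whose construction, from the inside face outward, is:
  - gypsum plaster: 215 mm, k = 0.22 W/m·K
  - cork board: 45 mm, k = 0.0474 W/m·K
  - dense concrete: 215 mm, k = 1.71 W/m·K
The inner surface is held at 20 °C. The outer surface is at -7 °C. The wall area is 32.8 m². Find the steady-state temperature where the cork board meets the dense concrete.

T ≈ -5.35 °C

Thermal resistances in series:
R_gypsum plaster = L/(kA) = 0.215/(0.22×32.8) = 0.02979 K/W
R_cork board = L/(kA) = 0.045/(0.0474×32.8) = 0.02894 K/W
R_dense concrete = L/(kA) = 0.215/(1.71×32.8) = 0.003833 K/W
R_total = 0.06257 K/W;  Q = ΔT/R_total = 27/0.06257 = 431.5 W
T_interface = T_inner − Q·ΣR(inner→interface) = 20 − 432×0.05874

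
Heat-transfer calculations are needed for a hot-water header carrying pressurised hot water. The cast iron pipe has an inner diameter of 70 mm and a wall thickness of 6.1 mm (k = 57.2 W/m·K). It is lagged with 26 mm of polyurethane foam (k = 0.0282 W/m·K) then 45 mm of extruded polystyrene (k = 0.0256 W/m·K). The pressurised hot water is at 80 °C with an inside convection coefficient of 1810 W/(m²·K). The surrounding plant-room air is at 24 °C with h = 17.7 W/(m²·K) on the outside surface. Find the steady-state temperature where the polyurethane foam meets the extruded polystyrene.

T ≈ 54.3 °C

Per-layer cylindrical resistances, series-summed:
R_inner film = 1/(h_i·2πr₁L) = 1/(1810×2π×0.035×1) = 0.002512 K/W
R_cast iron pipe wall = ln(41.1/35)/(2π×57.2×1) = 4.47×10^-4 K/W
R_polyurethane foam = ln(67.1/41.1)/(2π×0.0282×1) = 2.766 K/W
R_extruded polystyrene = ln(112.1/67.1)/(2π×0.0256×1) = 3.191 K/W
R_outer film = 1/(h_o·2πr_oL) = 1/(17.7×2π×0.1121×1) = 0.08021 K/W
R_total = 6.04 K/W
Q = ΔT/R_total = 56/6.04
Q = 9.27 W/m
T_interface = T_inner − Q·ΣR(inner→interface) = 80 − 9.27×2.769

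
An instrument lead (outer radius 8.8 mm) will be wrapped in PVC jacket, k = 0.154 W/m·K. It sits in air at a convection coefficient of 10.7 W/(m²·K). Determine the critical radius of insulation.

r_cr ≈ 14.4 mm

For a cylinder r_cr = k/h = 0.154/10.7
r_cr = 14.4 mm; since the bare radius (8.8 mm) is below r_cr, adding a thin layer of insulation will *increase* heat loss.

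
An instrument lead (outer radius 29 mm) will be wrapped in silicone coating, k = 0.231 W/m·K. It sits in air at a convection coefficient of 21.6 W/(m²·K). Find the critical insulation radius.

For a cylinder r_cr = k/h = 0.231/21.6
r_cr = 10.7 mm; since the bare radius (29 mm) is above r_cr, any added insulation will reduce heat loss.

r_cr ≈ 10.7 mm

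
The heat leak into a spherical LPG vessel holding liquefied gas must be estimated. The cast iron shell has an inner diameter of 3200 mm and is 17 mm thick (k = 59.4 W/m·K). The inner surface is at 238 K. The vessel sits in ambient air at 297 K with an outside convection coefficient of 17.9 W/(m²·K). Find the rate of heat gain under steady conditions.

Spherical conduction: R = (1/r_in − 1/r_out)/(4πk) per layer; series-sum.
R_cast iron shell = (1/1.6 − 1/1.617)/(4π×59.4) = 8.803×10^-6 K/W
R_outer film = 1/(h·4πr_o²) = 1/(17.9×4π×1.617²) = 0.0017 K/W
R_total = 0.001709 K/W
Q = ΔT/R_total = 59/0.001709

Q ≈ 34500 W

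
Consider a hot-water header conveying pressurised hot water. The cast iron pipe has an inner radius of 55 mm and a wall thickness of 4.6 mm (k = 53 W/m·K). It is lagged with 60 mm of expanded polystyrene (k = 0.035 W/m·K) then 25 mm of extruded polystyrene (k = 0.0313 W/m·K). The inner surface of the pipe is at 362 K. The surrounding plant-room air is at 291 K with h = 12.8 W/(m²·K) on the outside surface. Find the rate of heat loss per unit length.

q′ ≈ 16.8 W/m

Treating each annulus and film as a series resistance:
R_cast iron pipe wall = ln(59.6/55)/(2π×53×1) = 2.412×10^-4 K/W
R_expanded polystyrene = ln(119.6/59.6)/(2π×0.035×1) = 3.167 K/W
R_extruded polystyrene = ln(144.6/119.6)/(2π×0.0313×1) = 0.9652 K/W
R_outer film = 1/(h_o·2πr_oL) = 1/(12.8×2π×0.1446×1) = 0.08599 K/W
R_total = 4.219 K/W
Q = ΔT/R_total = 71/4.219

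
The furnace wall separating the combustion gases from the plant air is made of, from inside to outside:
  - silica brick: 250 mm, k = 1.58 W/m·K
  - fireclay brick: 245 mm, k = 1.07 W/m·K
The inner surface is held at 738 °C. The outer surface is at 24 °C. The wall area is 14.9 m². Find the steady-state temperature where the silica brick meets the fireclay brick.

Treating each layer as a thermal resistance in series:
R_silica brick = L/(kA) = 0.25/(1.58×14.9) = 0.01062 K/W
R_fireclay brick = L/(kA) = 0.245/(1.07×14.9) = 0.01537 K/W
R_total = 0.02599 K/W;  Q = ΔT/R_total = 714/0.02599 = 27480 W
T_interface = T_inner − Q·ΣR(inner→interface) = 738 − 27500×0.01062

T ≈ 446 °C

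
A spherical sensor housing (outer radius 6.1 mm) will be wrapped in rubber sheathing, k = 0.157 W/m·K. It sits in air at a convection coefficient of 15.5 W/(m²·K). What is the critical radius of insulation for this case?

For a sphere r_cr = 2k/h = 2×0.157/15.5
r_cr = 20.3 mm; since the bare radius (6.1 mm) is below r_cr, adding a thin layer of insulation will *increase* heat loss.

r_cr ≈ 20.3 mm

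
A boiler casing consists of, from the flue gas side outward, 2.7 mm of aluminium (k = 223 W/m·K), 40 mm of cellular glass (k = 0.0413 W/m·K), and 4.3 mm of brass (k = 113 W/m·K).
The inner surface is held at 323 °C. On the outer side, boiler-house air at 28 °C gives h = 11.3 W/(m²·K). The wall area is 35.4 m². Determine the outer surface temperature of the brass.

T ≈ 52.7 °C

Using the resistance-network approach (series):
R_aluminium = L/(kA) = 0.0027/(223×35.4) = 3.42×10^-7 K/W
R_cellular glass = L/(kA) = 0.04/(0.0413×35.4) = 0.02736 K/W
R_brass = L/(kA) = 0.0043/(113×35.4) = 1.075×10^-6 K/W
R_outer film = 1/(h_o·A) = 1/(11.3×35.4) = 0.0025 K/W
R_total = 0.02986 K/W;  Q = ΔT/R_total = 295/0.02986 = 9879 W
T_interface = T_inner − Q·ΣR(inner→interface) = 323 − 9880×0.02736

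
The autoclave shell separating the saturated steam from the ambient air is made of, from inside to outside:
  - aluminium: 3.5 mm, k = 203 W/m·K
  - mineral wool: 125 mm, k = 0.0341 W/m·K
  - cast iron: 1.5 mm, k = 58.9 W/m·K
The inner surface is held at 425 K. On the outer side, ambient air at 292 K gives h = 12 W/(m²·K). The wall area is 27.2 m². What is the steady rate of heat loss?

Q ≈ 965 W

Treating each layer as a thermal resistance in series:
R_aluminium = L/(kA) = 0.0035/(203×27.2) = 6.339×10^-7 K/W
R_mineral wool = L/(kA) = 0.125/(0.0341×27.2) = 0.1348 K/W
R_cast iron = L/(kA) = 0.0015/(58.9×27.2) = 9.363×10^-7 K/W
R_outer film = 1/(h_o·A) = 1/(12×27.2) = 0.003064 K/W
R_total = 0.1378 K/W
Q = ΔT / R_total = 133 / 0.1378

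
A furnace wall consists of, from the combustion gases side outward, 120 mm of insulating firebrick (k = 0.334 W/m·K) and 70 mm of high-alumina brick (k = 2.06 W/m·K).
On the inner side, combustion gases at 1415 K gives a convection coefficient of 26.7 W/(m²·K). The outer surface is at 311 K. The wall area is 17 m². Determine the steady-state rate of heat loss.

Q ≈ 43600 W

Thermal resistances in series:
R_inner film = 1/(h_i·A) = 1/(26.7×17) = 0.002203 K/W
R_insulating firebrick = L/(kA) = 0.12/(0.334×17) = 0.02113 K/W
R_high-alumina brick = L/(kA) = 0.07/(2.06×17) = 0.001999 K/W
R_total = 0.02534 K/W
Q = ΔT / R_total = 1104 / 0.02534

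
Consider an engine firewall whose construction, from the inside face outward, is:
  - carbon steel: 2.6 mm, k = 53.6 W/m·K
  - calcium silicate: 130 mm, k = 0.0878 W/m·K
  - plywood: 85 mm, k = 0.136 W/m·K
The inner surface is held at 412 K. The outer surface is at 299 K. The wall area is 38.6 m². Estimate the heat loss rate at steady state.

Treating each layer as a thermal resistance in series:
R_carbon steel = L/(kA) = 0.0026/(53.6×38.6) = 1.257×10^-6 K/W
R_calcium silicate = L/(kA) = 0.13/(0.0878×38.6) = 0.03836 K/W
R_plywood = L/(kA) = 0.085/(0.136×38.6) = 0.01619 K/W
R_total = 0.05455 K/W
Q = ΔT / R_total = 113 / 0.05455

Q ≈ 2070 W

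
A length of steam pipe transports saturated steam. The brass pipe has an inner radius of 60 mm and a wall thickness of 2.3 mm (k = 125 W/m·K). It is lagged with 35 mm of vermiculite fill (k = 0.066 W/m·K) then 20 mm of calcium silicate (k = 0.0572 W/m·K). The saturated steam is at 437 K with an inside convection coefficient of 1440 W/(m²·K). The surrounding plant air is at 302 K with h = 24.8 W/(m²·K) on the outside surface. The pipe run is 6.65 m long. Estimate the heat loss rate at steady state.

Radial resistances (cylindrical: R_cond = ln(r_o/r_i)/(2πkL), R_conv = 1/(h·2πrL)):
R_inner film = 1/(h_i·2πr₁L) = 1/(1440×2π×0.06×6.65) = 2.77×10^-4 K/W
R_brass pipe wall = ln(62.3/60)/(2π×125×6.65) = 7.202×10^-6 K/W
R_vermiculite fill = ln(97.3/62.3)/(2π×0.066×6.65) = 0.1617 K/W
R_calcium silicate = ln(117.3/97.3)/(2π×0.0572×6.65) = 0.07822 K/W
R_outer film = 1/(h_o·2πr_oL) = 1/(24.8×2π×0.1173×6.65) = 0.008227 K/W
R_total = 0.2484 K/W
Q = ΔT/R_total = 135/0.2484

Q ≈ 543 W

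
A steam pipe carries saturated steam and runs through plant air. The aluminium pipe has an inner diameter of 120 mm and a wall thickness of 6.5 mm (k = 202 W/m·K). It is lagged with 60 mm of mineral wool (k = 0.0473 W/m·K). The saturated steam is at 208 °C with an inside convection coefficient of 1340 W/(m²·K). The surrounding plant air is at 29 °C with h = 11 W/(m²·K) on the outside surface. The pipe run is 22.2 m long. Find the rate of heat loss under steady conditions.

Per-layer cylindrical resistances, series-summed:
R_inner film = 1/(h_i·2πr₁L) = 1/(1340×2π×0.06×22.2) = 8.917×10^-5 K/W
R_aluminium pipe wall = ln(66.5/60)/(2π×202×22.2) = 3.65×10^-6 K/W
R_mineral wool = ln(126.5/66.5)/(2π×0.0473×22.2) = 0.09746 K/W
R_outer film = 1/(h_o·2πr_oL) = 1/(11×2π×0.1265×22.2) = 0.005152 K/W
R_total = 0.1027 K/W
Q = ΔT/R_total = 179/0.1027

Q ≈ 1740 W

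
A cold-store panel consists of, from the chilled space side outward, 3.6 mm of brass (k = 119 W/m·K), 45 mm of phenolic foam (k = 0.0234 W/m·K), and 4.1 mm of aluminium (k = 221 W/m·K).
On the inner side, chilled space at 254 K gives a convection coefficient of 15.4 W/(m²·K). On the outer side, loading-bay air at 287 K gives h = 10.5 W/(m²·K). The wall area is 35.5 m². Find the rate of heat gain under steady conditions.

Q ≈ 562 W

Treating each layer as a thermal resistance in series:
R_inner film = 1/(h_i·A) = 1/(15.4×35.5) = 0.001829 K/W
R_brass = L/(kA) = 0.0036/(119×35.5) = 8.522×10^-7 K/W
R_phenolic foam = L/(kA) = 0.045/(0.0234×35.5) = 0.05417 K/W
R_aluminium = L/(kA) = 0.0041/(221×35.5) = 5.226×10^-7 K/W
R_outer film = 1/(h_o·A) = 1/(10.5×35.5) = 0.002683 K/W
R_total = 0.05868 K/W
Q = ΔT / R_total = 33 / 0.05868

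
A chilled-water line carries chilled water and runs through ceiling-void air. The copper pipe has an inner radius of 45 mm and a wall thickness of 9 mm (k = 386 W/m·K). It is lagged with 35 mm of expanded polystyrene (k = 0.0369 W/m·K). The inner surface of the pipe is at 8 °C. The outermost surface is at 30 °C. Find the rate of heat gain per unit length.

q′ ≈ 10.2 W/m

For a radial system each layer contributes R = ln(r_out/r_in)/(2πkL); films add R = 1/(hA).
R_copper pipe wall = ln(54/45)/(2π×386×1) = 7.517×10^-5 K/W
R_expanded polystyrene = ln(89/54)/(2π×0.0369×1) = 2.155 K/W
R_total = 2.155 K/W
Q = ΔT/R_total = 22/2.155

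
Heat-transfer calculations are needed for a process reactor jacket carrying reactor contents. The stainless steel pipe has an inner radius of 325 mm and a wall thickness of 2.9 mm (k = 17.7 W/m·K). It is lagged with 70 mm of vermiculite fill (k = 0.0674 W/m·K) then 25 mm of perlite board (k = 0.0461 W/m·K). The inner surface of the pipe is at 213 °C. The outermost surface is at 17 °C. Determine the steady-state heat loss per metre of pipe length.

q′ ≈ 294 W/m

Cylindrical conduction, so R = ln(r₂/r₁)/(2πkL) per layer, in series:
R_stainless steel pipe wall = ln(327.9/325)/(2π×17.7×1) = 7.988×10^-5 K/W
R_vermiculite fill = ln(397.9/327.9)/(2π×0.0674×1) = 0.4569 K/W
R_perlite board = ln(422.9/397.9)/(2π×0.0461×1) = 0.2104 K/W
R_total = 0.6674 K/W
Q = ΔT/R_total = 196/0.6674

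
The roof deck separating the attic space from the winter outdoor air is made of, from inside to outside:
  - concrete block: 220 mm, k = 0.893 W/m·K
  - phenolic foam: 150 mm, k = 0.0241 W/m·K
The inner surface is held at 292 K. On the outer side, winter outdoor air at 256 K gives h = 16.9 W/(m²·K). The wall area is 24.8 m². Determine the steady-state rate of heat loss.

Treating each layer as a thermal resistance in series:
R_concrete block = L/(kA) = 0.22/(0.893×24.8) = 0.009934 K/W
R_phenolic foam = L/(kA) = 0.15/(0.0241×24.8) = 0.251 K/W
R_outer film = 1/(h_o·A) = 1/(16.9×24.8) = 0.002386 K/W
R_total = 0.2633 K/W
Q = ΔT / R_total = 36 / 0.2633

Q ≈ 137 W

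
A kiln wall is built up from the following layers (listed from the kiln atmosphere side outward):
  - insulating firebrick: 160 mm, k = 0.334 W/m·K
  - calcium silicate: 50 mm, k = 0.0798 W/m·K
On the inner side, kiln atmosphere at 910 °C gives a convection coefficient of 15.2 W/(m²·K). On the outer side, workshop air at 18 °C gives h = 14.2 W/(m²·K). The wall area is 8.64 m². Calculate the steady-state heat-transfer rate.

Q ≈ 6210 W

Using the resistance-network approach (series):
R_inner film = 1/(h_i·A) = 1/(15.2×8.64) = 0.007615 K/W
R_insulating firebrick = L/(kA) = 0.16/(0.334×8.64) = 0.05544 K/W
R_calcium silicate = L/(kA) = 0.05/(0.0798×8.64) = 0.07252 K/W
R_outer film = 1/(h_o·A) = 1/(14.2×8.64) = 0.008151 K/W
R_total = 0.1437 K/W
Q = ΔT / R_total = 892 / 0.1437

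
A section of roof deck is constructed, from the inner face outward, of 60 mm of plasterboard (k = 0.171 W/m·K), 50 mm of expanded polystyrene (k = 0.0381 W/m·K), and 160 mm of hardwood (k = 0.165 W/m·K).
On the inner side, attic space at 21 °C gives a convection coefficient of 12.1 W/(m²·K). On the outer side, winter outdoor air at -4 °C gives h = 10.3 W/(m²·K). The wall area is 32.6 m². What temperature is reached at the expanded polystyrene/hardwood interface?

T ≈ 5.48 °C

Thermal resistances in series:
R_inner film = 1/(h_i·A) = 1/(12.1×32.6) = 0.002535 K/W
R_plasterboard = L/(kA) = 0.06/(0.171×32.6) = 0.01076 K/W
R_expanded polystyrene = L/(kA) = 0.05/(0.0381×32.6) = 0.04026 K/W
R_hardwood = L/(kA) = 0.16/(0.165×32.6) = 0.02975 K/W
R_outer film = 1/(h_o·A) = 1/(10.3×32.6) = 0.002978 K/W
R_total = 0.08628 K/W;  Q = ΔT/R_total = 25/0.08628 = 289.8 W
T_interface = T_inner − Q·ΣR(inner→interface) = 21 − 290×0.05355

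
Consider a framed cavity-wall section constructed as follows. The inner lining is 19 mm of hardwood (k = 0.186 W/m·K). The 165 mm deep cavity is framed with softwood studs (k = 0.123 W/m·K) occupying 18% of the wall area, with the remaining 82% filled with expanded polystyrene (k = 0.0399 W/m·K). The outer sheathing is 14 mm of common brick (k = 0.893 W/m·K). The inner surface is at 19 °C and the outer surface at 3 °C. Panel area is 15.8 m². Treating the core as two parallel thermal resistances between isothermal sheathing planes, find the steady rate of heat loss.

Sheathing layers in series; stud and cavity paths in parallel between them.
R_inner = 0.019/(0.186×15.8) = 0.006465 K/W
R_stud  = 0.165/(0.123×0.18×15.8) = 0.4717 K/W
R_cav   = 0.165/(0.0399×0.82×15.8) = 0.3192 K/W
1/R_core = 1/R_stud + 1/R_cav → R_core = 0.1904 K/W
R_outer = 0.014/(0.893×15.8) = 9.922×10^-4 K/W
R_total = 0.1978 K/W
Q = ΔT/R_total = 16/0.1978

Q ≈ 80.9 W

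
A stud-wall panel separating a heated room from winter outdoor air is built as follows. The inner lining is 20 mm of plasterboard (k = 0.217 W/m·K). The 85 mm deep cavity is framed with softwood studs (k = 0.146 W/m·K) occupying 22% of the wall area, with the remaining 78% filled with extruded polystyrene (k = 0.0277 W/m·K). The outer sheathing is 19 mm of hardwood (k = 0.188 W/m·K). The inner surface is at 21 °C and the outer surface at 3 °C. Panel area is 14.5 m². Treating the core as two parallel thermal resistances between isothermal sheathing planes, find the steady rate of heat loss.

Sheathing layers in series; stud and cavity paths in parallel between them.
R_inner = 0.02/(0.217×14.5) = 0.006356 K/W
R_stud  = 0.085/(0.146×0.22×14.5) = 0.1825 K/W
R_cav   = 0.085/(0.0277×0.78×14.5) = 0.2713 K/W
1/R_core = 1/R_stud + 1/R_cav → R_core = 0.1091 K/W
R_outer = 0.019/(0.188×14.5) = 0.00697 K/W
R_total = 0.1224 K/W
Q = ΔT/R_total = 18/0.1224

Q ≈ 147 W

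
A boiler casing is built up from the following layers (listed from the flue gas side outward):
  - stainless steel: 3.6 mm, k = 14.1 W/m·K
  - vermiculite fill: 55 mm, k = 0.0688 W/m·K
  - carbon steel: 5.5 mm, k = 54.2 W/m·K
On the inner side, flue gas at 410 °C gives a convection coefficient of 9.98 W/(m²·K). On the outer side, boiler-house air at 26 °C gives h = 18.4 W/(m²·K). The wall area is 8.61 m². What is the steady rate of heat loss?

Q ≈ 3460 W

Using the resistance-network approach (series):
R_inner film = 1/(h_i·A) = 1/(9.98×8.61) = 0.01164 K/W
R_stainless steel = L/(kA) = 0.0036/(14.1×8.61) = 2.965×10^-5 K/W
R_vermiculite fill = L/(kA) = 0.055/(0.0688×8.61) = 0.09285 K/W
R_carbon steel = L/(kA) = 0.0055/(54.2×8.61) = 1.179×10^-5 K/W
R_outer film = 1/(h_o·A) = 1/(18.4×8.61) = 0.006312 K/W
R_total = 0.1108 K/W
Q = ΔT / R_total = 384 / 0.1108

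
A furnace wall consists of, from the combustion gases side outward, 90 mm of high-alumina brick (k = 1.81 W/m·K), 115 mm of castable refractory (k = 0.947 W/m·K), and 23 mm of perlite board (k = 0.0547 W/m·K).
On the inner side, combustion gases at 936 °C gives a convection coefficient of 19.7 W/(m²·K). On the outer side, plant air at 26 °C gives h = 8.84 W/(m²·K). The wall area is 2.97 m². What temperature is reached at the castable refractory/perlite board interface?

T ≈ 669 °C

Using the resistance-network approach (series):
R_inner film = 1/(h_i·A) = 1/(19.7×2.97) = 0.01709 K/W
R_high-alumina brick = L/(kA) = 0.09/(1.81×2.97) = 0.01674 K/W
R_castable refractory = L/(kA) = 0.115/(0.947×2.97) = 0.04089 K/W
R_perlite board = L/(kA) = 0.023/(0.0547×2.97) = 0.1416 K/W
R_outer film = 1/(h_o·A) = 1/(8.84×2.97) = 0.03809 K/W
R_total = 0.2544 K/W;  Q = ΔT/R_total = 910/0.2544 = 3577 W
T_interface = T_inner − Q·ΣR(inner→interface) = 936 − 3580×0.07472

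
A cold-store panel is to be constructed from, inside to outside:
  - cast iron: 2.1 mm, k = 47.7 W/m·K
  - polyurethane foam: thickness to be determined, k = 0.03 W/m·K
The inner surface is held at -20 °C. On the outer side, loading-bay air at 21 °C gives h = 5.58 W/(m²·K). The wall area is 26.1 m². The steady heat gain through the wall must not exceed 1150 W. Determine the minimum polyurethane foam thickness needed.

L ≈ 22.5 mm

Series thermal resistances:
R_cast iron = L/(kA) = 0.0021/(47.7×26.1) = 1.687×10^-6 K/W
R_outer film = 1/(h_o·A) = 1/(5.58×26.1) = 0.006866 K/W
Sum of the known resistances R_other = 0.006868 K/W
Required total resistance R_tot = ΔT/Q_allow = 41/1150 = 0.03565 K/W
R_polyurethane foam = R_tot − R_other = 0.02878 K/W
L = R·k·A = 0.02878×0.03×26.1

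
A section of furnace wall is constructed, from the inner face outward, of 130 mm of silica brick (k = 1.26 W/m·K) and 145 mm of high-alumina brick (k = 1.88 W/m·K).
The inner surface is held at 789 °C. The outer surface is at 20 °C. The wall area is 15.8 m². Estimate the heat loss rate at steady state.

Q ≈ 67400 W

Using the resistance-network approach (series):
R_silica brick = L/(kA) = 0.13/(1.26×15.8) = 0.00653 K/W
R_high-alumina brick = L/(kA) = 0.145/(1.88×15.8) = 0.004881 K/W
R_total = 0.01141 K/W
Q = ΔT / R_total = 769 / 0.01141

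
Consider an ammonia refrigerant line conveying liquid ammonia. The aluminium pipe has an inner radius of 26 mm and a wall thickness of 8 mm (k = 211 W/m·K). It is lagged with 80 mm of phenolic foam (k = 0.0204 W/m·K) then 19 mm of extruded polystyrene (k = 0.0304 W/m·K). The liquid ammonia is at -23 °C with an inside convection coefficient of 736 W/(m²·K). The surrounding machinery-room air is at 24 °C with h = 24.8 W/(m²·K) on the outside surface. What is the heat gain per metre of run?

Radial resistances (cylindrical: R_cond = ln(r_o/r_i)/(2πkL), R_conv = 1/(h·2πrL)):
R_inner film = 1/(h_i·2πr₁L) = 1/(736×2π×0.026×1) = 0.008317 K/W
R_aluminium pipe wall = ln(34/26)/(2π×211×1) = 2.023×10^-4 K/W
R_phenolic foam = ln(114/34)/(2π×0.0204×1) = 9.439 K/W
R_extruded polystyrene = ln(133/114)/(2π×0.0304×1) = 0.807 K/W
R_outer film = 1/(h_o·2πr_oL) = 1/(24.8×2π×0.133×1) = 0.04825 K/W
R_total = 10.3 K/W
Q = ΔT/R_total = 47/10.3

q′ ≈ 4.56 W/m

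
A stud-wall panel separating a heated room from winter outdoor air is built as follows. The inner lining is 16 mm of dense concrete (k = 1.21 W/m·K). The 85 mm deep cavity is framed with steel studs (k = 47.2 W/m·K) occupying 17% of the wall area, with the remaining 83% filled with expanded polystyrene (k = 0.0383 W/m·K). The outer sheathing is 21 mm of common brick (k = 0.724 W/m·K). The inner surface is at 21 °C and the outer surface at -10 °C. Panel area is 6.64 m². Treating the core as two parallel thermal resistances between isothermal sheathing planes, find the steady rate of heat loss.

Sheathing layers in series; stud and cavity paths in parallel between them.
R_inner = 0.016/(1.21×6.64) = 0.001991 K/W
R_stud  = 0.085/(47.2×0.17×6.64) = 0.001595 K/W
R_cav   = 0.085/(0.0383×0.83×6.64) = 0.4027 K/W
1/R_core = 1/R_stud + 1/R_cav → R_core = 0.001589 K/W
R_outer = 0.021/(0.724×6.64) = 0.004368 K/W
R_total = 0.007949 K/W
Q = ΔT/R_total = 31/0.007949

Q ≈ 3900 W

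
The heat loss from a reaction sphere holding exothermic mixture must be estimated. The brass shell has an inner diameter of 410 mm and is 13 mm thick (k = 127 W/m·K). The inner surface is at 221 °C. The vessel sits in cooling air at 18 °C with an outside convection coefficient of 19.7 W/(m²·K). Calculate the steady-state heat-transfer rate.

Each spherical layer contributes R = (1/r_i − 1/r_o)/(4πk):
R_brass shell = (1/0.205 − 1/0.218)/(4π×127) = 1.823×10^-4 K/W
R_outer film = 1/(h·4πr_o²) = 1/(19.7×4π×0.218²) = 0.085 K/W
R_total = 0.08518 K/W
Q = ΔT/R_total = 203/0.08518

Q ≈ 2380 W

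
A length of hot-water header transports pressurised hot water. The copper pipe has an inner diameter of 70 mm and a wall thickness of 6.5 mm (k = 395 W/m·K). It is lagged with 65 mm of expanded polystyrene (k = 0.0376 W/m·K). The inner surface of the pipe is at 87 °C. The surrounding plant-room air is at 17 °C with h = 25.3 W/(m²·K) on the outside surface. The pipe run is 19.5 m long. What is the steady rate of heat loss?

Q ≈ 337 W

Per-layer cylindrical resistances, series-summed:
R_copper pipe wall = ln(41.5/35)/(2π×395×19.5) = 3.52×10^-6 K/W
R_expanded polystyrene = ln(106.5/41.5)/(2π×0.0376×19.5) = 0.2046 K/W
R_outer film = 1/(h_o·2πr_oL) = 1/(25.3×2π×0.1065×19.5) = 0.003029 K/W
R_total = 0.2076 K/W
Q = ΔT/R_total = 70/0.2076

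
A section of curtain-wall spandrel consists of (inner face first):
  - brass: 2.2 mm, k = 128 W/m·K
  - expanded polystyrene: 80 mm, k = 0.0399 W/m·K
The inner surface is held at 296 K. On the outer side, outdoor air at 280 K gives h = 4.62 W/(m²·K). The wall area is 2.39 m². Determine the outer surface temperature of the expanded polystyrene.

T ≈ 282 K

Treating each layer as a thermal resistance in series:
R_brass = L/(kA) = 0.0022/(128×2.39) = 7.191×10^-6 K/W
R_expanded polystyrene = L/(kA) = 0.08/(0.0399×2.39) = 0.8389 K/W
R_outer film = 1/(h_o·A) = 1/(4.62×2.39) = 0.09056 K/W
R_total = 0.9295 K/W;  Q = ΔT/R_total = 16/0.9295 = 17.21 W
T_interface = T_inner − Q·ΣR(inner→interface) = 296 − 17.2×0.8389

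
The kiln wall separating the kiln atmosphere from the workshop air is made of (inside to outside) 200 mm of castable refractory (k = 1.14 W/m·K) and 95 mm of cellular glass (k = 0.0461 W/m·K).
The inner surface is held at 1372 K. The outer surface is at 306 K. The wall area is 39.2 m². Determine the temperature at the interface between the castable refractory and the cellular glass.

T ≈ 1290 K

Treating each layer as a thermal resistance in series:
R_castable refractory = L/(kA) = 0.2/(1.14×39.2) = 0.004475 K/W
R_cellular glass = L/(kA) = 0.095/(0.0461×39.2) = 0.05257 K/W
R_total = 0.05705 K/W;  Q = ΔT/R_total = 1066/0.05705 = 18690 W
T_interface = T_inner − Q·ΣR(inner→interface) = 1372 − 18700×0.004475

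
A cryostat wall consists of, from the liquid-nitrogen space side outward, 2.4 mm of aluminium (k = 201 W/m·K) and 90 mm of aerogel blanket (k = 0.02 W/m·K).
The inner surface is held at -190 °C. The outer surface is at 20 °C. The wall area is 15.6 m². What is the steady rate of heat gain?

Using the resistance-network approach (series):
R_aluminium = L/(kA) = 0.0024/(201×15.6) = 7.654×10^-7 K/W
R_aerogel blanket = L/(kA) = 0.09/(0.02×15.6) = 0.2885 K/W
R_total = 0.2885 K/W
Q = ΔT / R_total = 210 / 0.2885

Q ≈ 728 W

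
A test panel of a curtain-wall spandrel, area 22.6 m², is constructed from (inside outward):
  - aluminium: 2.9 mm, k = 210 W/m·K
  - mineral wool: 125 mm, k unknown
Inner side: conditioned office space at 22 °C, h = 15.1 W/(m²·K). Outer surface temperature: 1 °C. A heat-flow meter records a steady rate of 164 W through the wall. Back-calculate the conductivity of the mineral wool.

Model the wall as resistances in series:
R_inner film = 1/(h_i·A) = 1/(15.1×22.6) = 0.00293 K/W
R_aluminium = L/(kA) = 0.0029/(210×22.6) = 6.11×10^-7 K/W
Sum of known resistances R_other = 0.002931 K/W
Total R = ΔT/Q = 21/164 = 0.128 K/W
R_mineral wool = R_total − R_other = 0.1251 K/W
k = L/(R·A) = 0.125/(0.1251×22.6)

k ≈ 0.0442 W/(m·K)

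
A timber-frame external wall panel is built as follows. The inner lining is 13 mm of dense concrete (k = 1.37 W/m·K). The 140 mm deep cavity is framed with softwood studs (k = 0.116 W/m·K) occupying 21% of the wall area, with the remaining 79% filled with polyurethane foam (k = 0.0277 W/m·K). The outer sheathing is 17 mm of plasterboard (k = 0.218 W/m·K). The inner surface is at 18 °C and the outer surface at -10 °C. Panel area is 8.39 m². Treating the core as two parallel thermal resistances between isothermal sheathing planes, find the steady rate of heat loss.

Q ≈ 75.4 W

Sheathing layers in series; stud and cavity paths in parallel between them.
R_inner = 0.013/(1.37×8.39) = 0.001131 K/W
R_stud  = 0.14/(0.116×0.21×8.39) = 0.685 K/W
R_cav   = 0.14/(0.0277×0.79×8.39) = 0.7625 K/W
1/R_core = 1/R_stud + 1/R_cav → R_core = 0.3608 K/W
R_outer = 0.017/(0.218×8.39) = 0.009295 K/W
R_total = 0.3713 K/W
Q = ΔT/R_total = 28/0.3713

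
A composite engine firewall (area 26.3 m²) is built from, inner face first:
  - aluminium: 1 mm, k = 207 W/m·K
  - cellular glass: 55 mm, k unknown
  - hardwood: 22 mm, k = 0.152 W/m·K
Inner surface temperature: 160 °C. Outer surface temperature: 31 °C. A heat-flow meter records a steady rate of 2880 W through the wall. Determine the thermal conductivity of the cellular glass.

Model the wall as resistances in series:
R_aluminium = L/(kA) = 0.001/(207×26.3) = 1.837×10^-7 K/W
R_hardwood = L/(kA) = 0.022/(0.152×26.3) = 0.005503 K/W
Sum of known resistances R_other = 0.005503 K/W
Total R = ΔT/Q = 129/2880 = 0.04479 K/W
R_cellular glass = R_total − R_other = 0.03929 K/W
k = L/(R·A) = 0.055/(0.03929×26.3)

k ≈ 0.0532 W/(m·K)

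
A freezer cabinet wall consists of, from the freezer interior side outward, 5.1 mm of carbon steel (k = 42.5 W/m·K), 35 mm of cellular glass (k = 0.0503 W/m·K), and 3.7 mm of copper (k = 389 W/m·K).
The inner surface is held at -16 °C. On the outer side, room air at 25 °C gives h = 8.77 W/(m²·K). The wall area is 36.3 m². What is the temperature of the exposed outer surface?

T ≈ 19.2 °C

Thermal resistances in series:
R_carbon steel = L/(kA) = 0.0051/(42.5×36.3) = 3.306×10^-6 K/W
R_cellular glass = L/(kA) = 0.035/(0.0503×36.3) = 0.01917 K/W
R_copper = L/(kA) = 0.0037/(389×36.3) = 2.62×10^-7 K/W
R_outer film = 1/(h_o·A) = 1/(8.77×36.3) = 0.003141 K/W
R_total = 0.02231 K/W;  Q = ΔT/R_total = 41/0.02231 = 1837 W
T_interface = T_inner + Q·ΣR(inner→interface) = -16 + 1840×0.01917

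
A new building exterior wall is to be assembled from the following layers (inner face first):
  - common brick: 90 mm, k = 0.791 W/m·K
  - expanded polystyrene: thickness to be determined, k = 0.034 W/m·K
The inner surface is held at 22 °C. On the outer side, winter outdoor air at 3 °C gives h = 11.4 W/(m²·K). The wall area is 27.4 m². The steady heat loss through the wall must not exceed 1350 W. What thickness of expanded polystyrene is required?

Treating each layer as a thermal resistance in series:
R_common brick = L/(kA) = 0.09/(0.791×27.4) = 0.004153 K/W
R_outer film = 1/(h_o·A) = 1/(11.4×27.4) = 0.003201 K/W
Sum of the known resistances R_other = 0.007354 K/W
Required total resistance R_tot = ΔT/Q_allow = 19/1350 = 0.01407 K/W
R_expanded polystyrene = R_tot − R_other = 0.00672 K/W
L = R·k·A = 0.00672×0.034×27.4

L ≈ 6.26 mm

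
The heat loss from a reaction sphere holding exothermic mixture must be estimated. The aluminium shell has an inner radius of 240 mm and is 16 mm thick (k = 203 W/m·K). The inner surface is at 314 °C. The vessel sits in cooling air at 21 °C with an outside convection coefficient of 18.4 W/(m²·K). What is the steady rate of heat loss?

Q ≈ 4430 W

For a spherical shell R = (1/r₁ − 1/r₂)/(4πk); film R = 1/(h·4πr²). In series:
R_aluminium shell = (1/0.24 − 1/0.256)/(4π×203) = 1.021×10^-4 K/W
R_outer film = 1/(h·4πr_o²) = 1/(18.4×4π×0.256²) = 0.06599 K/W
R_total = 0.06609 K/W
Q = ΔT/R_total = 293/0.06609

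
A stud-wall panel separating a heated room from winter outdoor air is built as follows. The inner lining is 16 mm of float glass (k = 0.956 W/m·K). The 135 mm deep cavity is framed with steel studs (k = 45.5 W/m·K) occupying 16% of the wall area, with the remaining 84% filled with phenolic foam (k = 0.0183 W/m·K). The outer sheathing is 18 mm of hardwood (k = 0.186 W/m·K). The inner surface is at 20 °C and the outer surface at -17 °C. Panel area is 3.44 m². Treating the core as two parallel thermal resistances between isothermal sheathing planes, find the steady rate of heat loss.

Sheathing layers in series; stud and cavity paths in parallel between them.
R_inner = 0.016/(0.956×3.44) = 0.004865 K/W
R_stud  = 0.135/(45.5×0.16×3.44) = 0.005391 K/W
R_cav   = 0.135/(0.0183×0.84×3.44) = 2.553 K/W
1/R_core = 1/R_stud + 1/R_cav → R_core = 0.005379 K/W
R_outer = 0.018/(0.186×3.44) = 0.02813 K/W
R_total = 0.03838 K/W
Q = ΔT/R_total = 37/0.03838

Q ≈ 964 W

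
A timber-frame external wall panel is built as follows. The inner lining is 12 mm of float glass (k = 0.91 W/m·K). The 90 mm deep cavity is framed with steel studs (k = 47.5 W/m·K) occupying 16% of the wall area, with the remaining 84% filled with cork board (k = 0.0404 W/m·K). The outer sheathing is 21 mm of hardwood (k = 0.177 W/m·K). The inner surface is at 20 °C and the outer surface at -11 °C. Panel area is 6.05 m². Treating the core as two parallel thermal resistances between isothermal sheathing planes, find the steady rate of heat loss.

Sheathing layers in series; stud and cavity paths in parallel between them.
R_inner = 0.012/(0.91×6.05) = 0.00218 K/W
R_stud  = 0.09/(47.5×0.16×6.05) = 0.001957 K/W
R_cav   = 0.09/(0.0404×0.84×6.05) = 0.4384 K/W
1/R_core = 1/R_stud + 1/R_cav → R_core = 0.001949 K/W
R_outer = 0.021/(0.177×6.05) = 0.01961 K/W
R_total = 0.02374 K/W
Q = ΔT/R_total = 31/0.02374

Q ≈ 1310 W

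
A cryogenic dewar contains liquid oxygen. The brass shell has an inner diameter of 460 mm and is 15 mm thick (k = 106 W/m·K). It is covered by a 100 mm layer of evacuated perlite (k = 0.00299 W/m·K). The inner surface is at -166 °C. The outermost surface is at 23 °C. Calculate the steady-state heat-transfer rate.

For a spherical shell R = (1/r₁ − 1/r₂)/(4πk); film R = 1/(h·4πr²). In series:
R_brass shell = (1/0.23 − 1/0.245)/(4π×106) = 1.998×10^-4 K/W
R_evacuated perlite = (1/0.245 − 1/0.345)/(4π×0.00299) = 31.49 K/W
R_total = 31.49 K/W
Q = ΔT/R_total = 189/31.49

Q ≈ 6 W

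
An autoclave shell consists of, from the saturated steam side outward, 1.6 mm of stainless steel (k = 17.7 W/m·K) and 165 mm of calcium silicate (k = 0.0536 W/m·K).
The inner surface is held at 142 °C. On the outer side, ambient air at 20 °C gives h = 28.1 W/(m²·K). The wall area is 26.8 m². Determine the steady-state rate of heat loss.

Treating each layer as a thermal resistance in series:
R_stainless steel = L/(kA) = 0.0016/(17.7×26.8) = 3.373×10^-6 K/W
R_calcium silicate = L/(kA) = 0.165/(0.0536×26.8) = 0.1149 K/W
R_outer film = 1/(h_o·A) = 1/(28.1×26.8) = 0.001328 K/W
R_total = 0.1162 K/W
Q = ΔT / R_total = 122 / 0.1162

Q ≈ 1050 W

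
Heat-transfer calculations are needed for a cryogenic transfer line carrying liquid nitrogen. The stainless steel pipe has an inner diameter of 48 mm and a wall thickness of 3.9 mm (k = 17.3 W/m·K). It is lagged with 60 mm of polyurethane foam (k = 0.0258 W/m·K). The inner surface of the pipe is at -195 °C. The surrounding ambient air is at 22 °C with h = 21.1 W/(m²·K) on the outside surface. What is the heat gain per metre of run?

Cylindrical conduction, so R = ln(r₂/r₁)/(2πkL) per layer, in series:
R_stainless steel pipe wall = ln(27.9/24)/(2π×17.3×1) = 0.001385 K/W
R_polyurethane foam = ln(87.9/27.9)/(2π×0.0258×1) = 7.079 K/W
R_outer film = 1/(h_o·2πr_oL) = 1/(21.1×2π×0.0879×1) = 0.08581 K/W
R_total = 7.166 K/W
Q = ΔT/R_total = 217/7.166

q′ ≈ 30.3 W/m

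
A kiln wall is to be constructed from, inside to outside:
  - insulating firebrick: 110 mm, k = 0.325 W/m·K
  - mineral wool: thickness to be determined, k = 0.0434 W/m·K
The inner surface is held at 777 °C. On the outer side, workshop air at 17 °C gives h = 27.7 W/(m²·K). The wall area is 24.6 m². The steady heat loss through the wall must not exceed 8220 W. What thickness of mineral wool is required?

L ≈ 82.5 mm

Model the wall as resistances in series:
R_insulating firebrick = L/(kA) = 0.11/(0.325×24.6) = 0.01376 K/W
R_outer film = 1/(h_o·A) = 1/(27.7×24.6) = 0.001468 K/W
Sum of the known resistances R_other = 0.01523 K/W
Required total resistance R_tot = ΔT/Q_allow = 760/8220 = 0.09246 K/W
R_mineral wool = R_tot − R_other = 0.07723 K/W
L = R·k·A = 0.07723×0.0434×24.6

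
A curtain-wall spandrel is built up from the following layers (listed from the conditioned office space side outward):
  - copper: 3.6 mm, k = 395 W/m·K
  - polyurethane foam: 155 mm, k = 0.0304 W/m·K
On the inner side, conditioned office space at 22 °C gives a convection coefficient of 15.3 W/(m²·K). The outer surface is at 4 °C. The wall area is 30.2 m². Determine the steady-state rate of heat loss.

Series thermal resistances:
R_inner film = 1/(h_i·A) = 1/(15.3×30.2) = 0.002164 K/W
R_copper = L/(kA) = 0.0036/(395×30.2) = 3.018×10^-7 K/W
R_polyurethane foam = L/(kA) = 0.155/(0.0304×30.2) = 0.1688 K/W
R_total = 0.171 K/W
Q = ΔT / R_total = 18 / 0.171

Q ≈ 105 W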